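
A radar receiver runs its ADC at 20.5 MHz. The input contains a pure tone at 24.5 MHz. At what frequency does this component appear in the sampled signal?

24.5 MHz mod fs = 4 MHz.
4 MHz ≤ fs/2 = 10.25 MHz, appears at 4 MHz.

4 MHz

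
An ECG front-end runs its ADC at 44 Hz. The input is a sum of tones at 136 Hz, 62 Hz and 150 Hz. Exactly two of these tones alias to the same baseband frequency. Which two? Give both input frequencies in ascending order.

62 Hz, 150 Hz

fs/2 = 22 Hz.
136 Hz mod fs = 4 Hz.
4 Hz ≤ fs/2 = 22 Hz, appears at 4 Hz.
62 Hz mod fs = 18 Hz.
18 Hz ≤ fs/2 = 22 Hz, appears at 18 Hz.
150 Hz mod fs = 18 Hz.
18 Hz ≤ fs/2 = 22 Hz, appears at 18 Hz.
62 Hz and 150 Hz both map to 18 Hz.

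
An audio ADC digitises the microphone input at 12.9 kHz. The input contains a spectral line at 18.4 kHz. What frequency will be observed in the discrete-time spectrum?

18.4 kHz mod fs = 5.5 kHz.
5.5 kHz ≤ fs/2 = 6.45 kHz, appears at 5.5 kHz.

5.5 kHz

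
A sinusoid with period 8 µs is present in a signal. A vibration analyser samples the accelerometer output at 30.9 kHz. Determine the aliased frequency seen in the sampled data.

1.4 kHz

T = 8 µs → f = 1/T = 125 kHz.
125 kHz mod fs = 1.4 kHz.
1.4 kHz ≤ fs/2 = 15.45 kHz, appears at 1.4 kHz.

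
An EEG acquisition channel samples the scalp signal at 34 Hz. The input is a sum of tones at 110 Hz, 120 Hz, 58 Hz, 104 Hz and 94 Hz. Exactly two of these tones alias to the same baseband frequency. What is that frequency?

fs/2 = 17 Hz.
110 Hz mod fs = 8 Hz.
8 Hz ≤ fs/2 = 17 Hz, appears at 8 Hz.
120 Hz mod fs = 18 Hz.
18 Hz > fs/2 = 17 Hz, folds to fs − 18 Hz = 16 Hz.
58 Hz mod fs = 24 Hz.
24 Hz > fs/2 = 17 Hz, folds to fs − 24 Hz = 10 Hz.
104 Hz mod fs = 2 Hz.
2 Hz ≤ fs/2 = 17 Hz, appears at 2 Hz.
94 Hz mod fs = 26 Hz.
26 Hz > fs/2 = 17 Hz, folds to fs − 26 Hz = 8 Hz.
94 Hz and 110 Hz both map to 8 Hz.

8 Hz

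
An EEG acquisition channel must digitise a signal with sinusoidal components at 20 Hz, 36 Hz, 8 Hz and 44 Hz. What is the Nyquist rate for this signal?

Highest-frequency component: 44 Hz.
Nyquist rate = 2 × 44 Hz = 88 Hz.

88 Hz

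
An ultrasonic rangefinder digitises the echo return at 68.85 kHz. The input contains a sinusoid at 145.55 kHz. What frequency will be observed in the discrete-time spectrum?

7.85 kHz

145.55 kHz mod fs = 7.85 kHz.
7.85 kHz ≤ fs/2 = 34.425 kHz, appears at 7.85 kHz.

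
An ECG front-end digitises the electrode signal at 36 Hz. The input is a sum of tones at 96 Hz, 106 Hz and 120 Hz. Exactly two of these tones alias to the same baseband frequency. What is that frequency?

fs/2 = 18 Hz.
96 Hz mod fs = 24 Hz.
24 Hz > fs/2 = 18 Hz, folds to fs − 24 Hz = 12 Hz.
106 Hz mod fs = 34 Hz.
34 Hz > fs/2 = 18 Hz, folds to fs − 34 Hz = 2 Hz.
120 Hz mod fs = 12 Hz.
12 Hz ≤ fs/2 = 18 Hz, appears at 12 Hz.
96 Hz and 120 Hz both map to 12 Hz.

12 Hz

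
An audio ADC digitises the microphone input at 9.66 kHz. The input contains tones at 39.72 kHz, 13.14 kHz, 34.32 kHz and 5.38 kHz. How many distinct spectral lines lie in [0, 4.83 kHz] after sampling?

fs/2 = 4.83 kHz.
39.72 kHz mod fs = 1.08 kHz.
1.08 kHz ≤ fs/2 = 4.83 kHz, appears at 1.08 kHz.
13.14 kHz mod fs = 3.48 kHz.
3.48 kHz ≤ fs/2 = 4.83 kHz, appears at 3.48 kHz.
34.32 kHz mod fs = 5.34 kHz.
5.34 kHz > fs/2 = 4.83 kHz, folds to fs − 5.34 kHz = 4.32 kHz.
5.38 kHz > fs/2 = 4.83 kHz, folds to fs − 5.38 kHz = 4.28 kHz.
Distinct values: {1.08 kHz, 3.48 kHz, 4.28 kHz, 4.32 kHz} → 4.

4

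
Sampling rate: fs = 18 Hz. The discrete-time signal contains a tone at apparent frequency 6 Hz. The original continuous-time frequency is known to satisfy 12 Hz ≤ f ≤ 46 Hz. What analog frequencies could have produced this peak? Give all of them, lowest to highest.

Frequencies that alias to 6 Hz are k·fs ± 6 Hz for integer k ≥ 0.
k=0: 6 Hz.
k=1: 12 Hz, 24 Hz.
k=2: 30 Hz, 42 Hz.
k=3: 48 Hz, 60 Hz.
Within [12 Hz, 46 Hz]: 12 Hz, 24 Hz, 30 Hz, 42 Hz.

12 Hz, 24 Hz, 30 Hz, 42 Hz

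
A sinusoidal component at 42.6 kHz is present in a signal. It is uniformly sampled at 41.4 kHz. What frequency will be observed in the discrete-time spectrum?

42.6 kHz mod fs = 1.2 kHz.
1.2 kHz ≤ fs/2 = 20.7 kHz, appears at 1.2 kHz.

1.2 kHz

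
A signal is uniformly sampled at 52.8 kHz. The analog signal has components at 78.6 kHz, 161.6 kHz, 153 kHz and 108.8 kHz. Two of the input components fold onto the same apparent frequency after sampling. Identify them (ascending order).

fs/2 = 26.4 kHz.
78.6 kHz mod fs = 25.8 kHz.
25.8 kHz ≤ fs/2 = 26.4 kHz, appears at 25.8 kHz.
161.6 kHz mod fs = 3.2 kHz.
3.2 kHz ≤ fs/2 = 26.4 kHz, appears at 3.2 kHz.
153 kHz mod fs = 47.4 kHz.
47.4 kHz > fs/2 = 26.4 kHz, folds to fs − 47.4 kHz = 5.4 kHz.
108.8 kHz mod fs = 3.2 kHz.
3.2 kHz ≤ fs/2 = 26.4 kHz, appears at 3.2 kHz.
108.8 kHz and 161.6 kHz both map to 3.2 kHz.

108.8 kHz, 161.6 kHz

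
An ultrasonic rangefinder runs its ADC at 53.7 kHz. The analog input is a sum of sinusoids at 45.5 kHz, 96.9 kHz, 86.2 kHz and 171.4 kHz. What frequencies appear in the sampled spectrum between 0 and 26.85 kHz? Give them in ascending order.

8.2 kHz, 10.3 kHz, 10.5 kHz, 21.2 kHz

fs/2 = 26.85 kHz.
45.5 kHz > fs/2 = 26.85 kHz, folds to fs − 45.5 kHz = 8.2 kHz.
96.9 kHz mod fs = 43.2 kHz.
43.2 kHz > fs/2 = 26.85 kHz, folds to fs − 43.2 kHz = 10.5 kHz.
86.2 kHz mod fs = 32.5 kHz.
32.5 kHz > fs/2 = 26.85 kHz, folds to fs − 32.5 kHz = 21.2 kHz.
171.4 kHz mod fs = 10.3 kHz.
10.3 kHz ≤ fs/2 = 26.85 kHz, appears at 10.3 kHz.
Distinct values: {8.2 kHz, 10.3 kHz, 10.5 kHz, 21.2 kHz}.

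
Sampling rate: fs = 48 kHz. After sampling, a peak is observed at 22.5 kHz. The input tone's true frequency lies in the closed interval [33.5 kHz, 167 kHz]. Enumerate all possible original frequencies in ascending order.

70.5 kHz, 73.5 kHz, 118.5 kHz, 121.5 kHz, 166.5 kHz

Frequencies that alias to 22.5 kHz are k·fs ± 22.5 kHz for integer k ≥ 0.
k=0: 22.5 kHz.
k=1: 25.5 kHz, 70.5 kHz.
k=2: 73.5 kHz, 118.5 kHz.
k=3: 121.5 kHz, 166.5 kHz.
k=4: 169.5 kHz, 214.5 kHz.
Within [33.5 kHz, 167 kHz]: 70.5 kHz, 73.5 kHz, 118.5 kHz, 121.5 kHz, 166.5 kHz.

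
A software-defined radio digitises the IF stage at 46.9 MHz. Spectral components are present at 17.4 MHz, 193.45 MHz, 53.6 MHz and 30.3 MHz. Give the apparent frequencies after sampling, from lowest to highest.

fs/2 = 23.45 MHz.
17.4 MHz ≤ fs/2 = 23.45 MHz, passes unchanged.
193.45 MHz mod fs = 5.85 MHz.
5.85 MHz ≤ fs/2 = 23.45 MHz, appears at 5.85 MHz.
53.6 MHz mod fs = 6.7 MHz.
6.7 MHz ≤ fs/2 = 23.45 MHz, appears at 6.7 MHz.
30.3 MHz > fs/2 = 23.45 MHz, folds to fs − 30.3 MHz = 16.6 MHz.
Distinct values: {5.85 MHz, 6.7 MHz, 16.6 MHz, 17.4 MHz}.

5.85 MHz, 6.7 MHz, 16.6 MHz, 17.4 MHz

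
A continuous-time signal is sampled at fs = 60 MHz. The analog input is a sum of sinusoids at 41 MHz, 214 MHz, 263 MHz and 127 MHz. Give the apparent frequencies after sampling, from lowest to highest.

fs/2 = 30 MHz.
41 MHz > fs/2 = 30 MHz, folds to fs − 41 MHz = 19 MHz.
214 MHz mod fs = 34 MHz.
34 MHz > fs/2 = 30 MHz, folds to fs − 34 MHz = 26 MHz.
263 MHz mod fs = 23 MHz.
23 MHz ≤ fs/2 = 30 MHz, appears at 23 MHz.
127 MHz mod fs = 7 MHz.
7 MHz ≤ fs/2 = 30 MHz, appears at 7 MHz.
Distinct values: {7 MHz, 19 MHz, 23 MHz, 26 MHz}.

7 MHz, 19 MHz, 23 MHz, 26 MHz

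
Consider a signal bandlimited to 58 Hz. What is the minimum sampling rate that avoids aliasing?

Nyquist rate = 2 × 58 Hz = 116 Hz.

116 Hz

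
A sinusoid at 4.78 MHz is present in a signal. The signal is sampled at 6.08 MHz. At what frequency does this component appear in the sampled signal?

4.78 MHz > fs/2 = 3.04 MHz, folds to fs − 4.78 MHz = 1.3 MHz.

1.3 MHz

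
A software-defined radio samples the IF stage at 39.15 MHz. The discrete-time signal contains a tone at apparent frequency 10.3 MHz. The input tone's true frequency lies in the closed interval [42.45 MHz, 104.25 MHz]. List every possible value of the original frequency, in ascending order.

49.45 MHz, 68 MHz, 88.6 MHz

Frequencies that alias to 10.3 MHz are k·fs ± 10.3 MHz for integer k ≥ 0.
k=0: 10.3 MHz.
k=1: 28.85 MHz, 49.45 MHz.
k=2: 68 MHz, 88.6 MHz.
k=3: 107.15 MHz, 127.75 MHz.
Within [42.45 MHz, 104.25 MHz]: 49.45 MHz, 68 MHz, 88.6 MHz.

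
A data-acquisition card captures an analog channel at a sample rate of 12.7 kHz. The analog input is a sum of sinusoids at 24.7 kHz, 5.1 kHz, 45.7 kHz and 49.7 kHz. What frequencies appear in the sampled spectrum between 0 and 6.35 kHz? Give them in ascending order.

fs/2 = 6.35 kHz.
24.7 kHz mod fs = 12 kHz.
12 kHz > fs/2 = 6.35 kHz, folds to fs − 12 kHz = 0.7 kHz.
5.1 kHz ≤ fs/2 = 6.35 kHz, passes unchanged.
45.7 kHz mod fs = 7.6 kHz.
7.6 kHz > fs/2 = 6.35 kHz, folds to fs − 7.6 kHz = 5.1 kHz.
49.7 kHz mod fs = 11.6 kHz.
11.6 kHz > fs/2 = 6.35 kHz, folds to fs − 11.6 kHz = 1.1 kHz.
Distinct values: {0.7 kHz, 1.1 kHz, 5.1 kHz}.

0.7 kHz, 1.1 kHz, 5.1 kHz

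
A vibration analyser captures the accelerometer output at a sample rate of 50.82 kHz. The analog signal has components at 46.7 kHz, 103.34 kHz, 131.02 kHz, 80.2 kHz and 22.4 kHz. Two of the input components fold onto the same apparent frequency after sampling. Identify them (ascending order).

80.2 kHz, 131.02 kHz

fs/2 = 25.41 kHz.
46.7 kHz > fs/2 = 25.41 kHz, folds to fs − 46.7 kHz = 4.12 kHz.
103.34 kHz mod fs = 1.7 kHz.
1.7 kHz ≤ fs/2 = 25.41 kHz, appears at 1.7 kHz.
131.02 kHz mod fs = 29.38 kHz.
29.38 kHz > fs/2 = 25.41 kHz, folds to fs − 29.38 kHz = 21.44 kHz.
80.2 kHz mod fs = 29.38 kHz.
29.38 kHz > fs/2 = 25.41 kHz, folds to fs − 29.38 kHz = 21.44 kHz.
22.4 kHz ≤ fs/2 = 25.41 kHz, passes unchanged.
80.2 kHz and 131.02 kHz both map to 21.44 kHz.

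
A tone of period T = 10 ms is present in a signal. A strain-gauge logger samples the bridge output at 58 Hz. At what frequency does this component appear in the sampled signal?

16 Hz

T = 10 ms → f = 1/T = 100 Hz.
100 Hz mod fs = 42 Hz.
42 Hz > fs/2 = 29 Hz, folds to fs − 42 Hz = 16 Hz.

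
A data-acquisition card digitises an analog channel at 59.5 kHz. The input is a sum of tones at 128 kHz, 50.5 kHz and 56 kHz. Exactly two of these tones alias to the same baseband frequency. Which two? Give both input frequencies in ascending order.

fs/2 = 29.75 kHz.
128 kHz mod fs = 9 kHz.
9 kHz ≤ fs/2 = 29.75 kHz, appears at 9 kHz.
50.5 kHz > fs/2 = 29.75 kHz, folds to fs − 50.5 kHz = 9 kHz.
56 kHz > fs/2 = 29.75 kHz, folds to fs − 56 kHz = 3.5 kHz.
50.5 kHz and 128 kHz both map to 9 kHz.

50.5 kHz, 128 kHz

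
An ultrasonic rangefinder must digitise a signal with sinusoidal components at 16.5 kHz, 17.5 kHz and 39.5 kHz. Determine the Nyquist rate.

79 kHz

Highest-frequency component: 39.5 kHz.
Nyquist rate = 2 × 39.5 kHz = 79 kHz.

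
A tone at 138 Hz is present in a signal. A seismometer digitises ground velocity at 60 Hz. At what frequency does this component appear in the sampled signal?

18 Hz

138 Hz mod fs = 18 Hz.
18 Hz ≤ fs/2 = 30 Hz, appears at 18 Hz.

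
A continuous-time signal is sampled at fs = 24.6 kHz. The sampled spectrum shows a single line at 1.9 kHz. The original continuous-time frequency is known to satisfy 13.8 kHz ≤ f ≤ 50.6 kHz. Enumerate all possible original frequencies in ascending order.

Frequencies that alias to 1.9 kHz are k·fs ± 1.9 kHz for integer k ≥ 0.
k=0: 1.9 kHz.
k=1: 22.7 kHz, 26.5 kHz.
k=2: 47.3 kHz, 51.1 kHz.
k=3: 71.9 kHz, 75.7 kHz.
Within [13.8 kHz, 50.6 kHz]: 22.7 kHz, 26.5 kHz, 47.3 kHz.

22.7 kHz, 26.5 kHz, 47.3 kHz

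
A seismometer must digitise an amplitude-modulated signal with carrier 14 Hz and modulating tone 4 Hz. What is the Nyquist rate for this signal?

AM sidebands sit at fc ± fm = 10 Hz and 18 Hz.
Highest-frequency component: 18 Hz.
Nyquist rate = 2 × 18 Hz = 36 Hz.

36 Hz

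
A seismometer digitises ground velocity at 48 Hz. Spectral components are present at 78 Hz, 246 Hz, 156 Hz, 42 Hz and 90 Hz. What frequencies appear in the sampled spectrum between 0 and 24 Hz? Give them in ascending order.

6 Hz, 12 Hz, 18 Hz

fs/2 = 24 Hz.
78 Hz mod fs = 30 Hz.
30 Hz > fs/2 = 24 Hz, folds to fs − 30 Hz = 18 Hz.
246 Hz mod fs = 6 Hz.
6 Hz ≤ fs/2 = 24 Hz, appears at 6 Hz.
156 Hz mod fs = 12 Hz.
12 Hz ≤ fs/2 = 24 Hz, appears at 12 Hz.
42 Hz > fs/2 = 24 Hz, folds to fs − 42 Hz = 6 Hz.
90 Hz mod fs = 42 Hz.
42 Hz > fs/2 = 24 Hz, folds to fs − 42 Hz = 6 Hz.
Distinct values: {6 Hz, 12 Hz, 18 Hz}.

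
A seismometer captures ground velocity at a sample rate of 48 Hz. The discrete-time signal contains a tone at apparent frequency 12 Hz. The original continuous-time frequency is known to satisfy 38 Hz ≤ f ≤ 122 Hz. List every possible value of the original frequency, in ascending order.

60 Hz, 84 Hz, 108 Hz

Frequencies that alias to 12 Hz are k·fs ± 12 Hz for integer k ≥ 0.
k=0: 12 Hz.
k=1: 36 Hz, 60 Hz.
k=2: 84 Hz, 108 Hz.
k=3: 132 Hz, 156 Hz.
Within [38 Hz, 122 Hz]: 60 Hz, 84 Hz, 108 Hz.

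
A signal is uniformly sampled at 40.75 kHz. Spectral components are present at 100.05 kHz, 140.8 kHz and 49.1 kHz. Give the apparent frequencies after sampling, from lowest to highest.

8.35 kHz, 18.55 kHz

fs/2 = 20.375 kHz.
100.05 kHz mod fs = 18.55 kHz.
18.55 kHz ≤ fs/2 = 20.375 kHz, appears at 18.55 kHz.
140.8 kHz mod fs = 18.55 kHz.
18.55 kHz ≤ fs/2 = 20.375 kHz, appears at 18.55 kHz.
49.1 kHz mod fs = 8.35 kHz.
8.35 kHz ≤ fs/2 = 20.375 kHz, appears at 8.35 kHz.
Distinct values: {8.35 kHz, 18.55 kHz}.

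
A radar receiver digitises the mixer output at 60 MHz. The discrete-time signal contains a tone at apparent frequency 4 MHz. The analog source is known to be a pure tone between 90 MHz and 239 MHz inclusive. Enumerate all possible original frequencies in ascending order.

116 MHz, 124 MHz, 176 MHz, 184 MHz, 236 MHz

Frequencies that alias to 4 MHz are k·fs ± 4 MHz for integer k ≥ 0.
k=0: 4 MHz.
k=1: 56 MHz, 64 MHz.
k=2: 116 MHz, 124 MHz.
k=3: 176 MHz, 184 MHz.
k=4: 236 MHz, 244 MHz.
k=5: 296 MHz, 304 MHz.
Within [90 MHz, 239 MHz]: 116 MHz, 124 MHz, 176 MHz, 184 MHz, 236 MHz.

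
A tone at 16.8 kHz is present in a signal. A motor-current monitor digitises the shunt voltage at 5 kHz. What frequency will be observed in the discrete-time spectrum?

16.8 kHz mod fs = 1.8 kHz.
1.8 kHz ≤ fs/2 = 2.5 kHz, appears at 1.8 kHz.

1.8 kHz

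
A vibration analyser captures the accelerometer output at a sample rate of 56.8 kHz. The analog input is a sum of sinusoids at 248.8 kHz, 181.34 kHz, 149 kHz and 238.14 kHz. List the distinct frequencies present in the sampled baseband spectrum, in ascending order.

10.94 kHz, 21.4 kHz, 21.6 kHz

fs/2 = 28.4 kHz.
248.8 kHz mod fs = 21.6 kHz.
21.6 kHz ≤ fs/2 = 28.4 kHz, appears at 21.6 kHz.
181.34 kHz mod fs = 10.94 kHz.
10.94 kHz ≤ fs/2 = 28.4 kHz, appears at 10.94 kHz.
149 kHz mod fs = 35.4 kHz.
35.4 kHz > fs/2 = 28.4 kHz, folds to fs − 35.4 kHz = 21.4 kHz.
238.14 kHz mod fs = 10.94 kHz.
10.94 kHz ≤ fs/2 = 28.4 kHz, appears at 10.94 kHz.
Distinct values: {10.94 kHz, 21.4 kHz, 21.6 kHz}.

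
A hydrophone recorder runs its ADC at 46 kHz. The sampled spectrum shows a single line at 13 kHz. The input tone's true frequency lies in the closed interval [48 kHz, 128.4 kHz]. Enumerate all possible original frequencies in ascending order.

59 kHz, 79 kHz, 105 kHz, 125 kHz

Frequencies that alias to 13 kHz are k·fs ± 13 kHz for integer k ≥ 0.
k=0: 13 kHz.
k=1: 33 kHz, 59 kHz.
k=2: 79 kHz, 105 kHz.
k=3: 125 kHz, 151 kHz.
k=4: 171 kHz, 197 kHz.
Within [48 kHz, 128.4 kHz]: 59 kHz, 79 kHz, 105 kHz, 125 kHz.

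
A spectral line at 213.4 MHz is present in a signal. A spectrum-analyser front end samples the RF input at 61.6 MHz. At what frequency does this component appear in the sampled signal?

28.6 MHz

213.4 MHz mod fs = 28.6 MHz.
28.6 MHz ≤ fs/2 = 30.8 MHz, appears at 28.6 MHz.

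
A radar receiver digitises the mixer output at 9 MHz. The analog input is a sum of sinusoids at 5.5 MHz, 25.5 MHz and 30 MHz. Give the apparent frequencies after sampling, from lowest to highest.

fs/2 = 4.5 MHz.
5.5 MHz > fs/2 = 4.5 MHz, folds to fs − 5.5 MHz = 3.5 MHz.
25.5 MHz mod fs = 7.5 MHz.
7.5 MHz > fs/2 = 4.5 MHz, folds to fs − 7.5 MHz = 1.5 MHz.
30 MHz mod fs = 3 MHz.
3 MHz ≤ fs/2 = 4.5 MHz, appears at 3 MHz.
Distinct values: {1.5 MHz, 3 MHz, 3.5 MHz}.

1.5 MHz, 3 MHz, 3.5 MHz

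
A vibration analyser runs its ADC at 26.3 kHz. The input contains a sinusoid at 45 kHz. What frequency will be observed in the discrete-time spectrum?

45 kHz mod fs = 18.7 kHz.
18.7 kHz > fs/2 = 13.15 kHz, folds to fs − 18.7 kHz = 7.6 kHz.

7.6 kHz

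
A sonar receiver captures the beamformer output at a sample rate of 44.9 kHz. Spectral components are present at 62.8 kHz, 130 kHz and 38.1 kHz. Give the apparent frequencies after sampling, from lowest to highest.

4.7 kHz, 6.8 kHz, 17.9 kHz

fs/2 = 22.45 kHz.
62.8 kHz mod fs = 17.9 kHz.
17.9 kHz ≤ fs/2 = 22.45 kHz, appears at 17.9 kHz.
130 kHz mod fs = 40.2 kHz.
40.2 kHz > fs/2 = 22.45 kHz, folds to fs − 40.2 kHz = 4.7 kHz.
38.1 kHz > fs/2 = 22.45 kHz, folds to fs − 38.1 kHz = 6.8 kHz.
Distinct values: {4.7 kHz, 6.8 kHz, 17.9 kHz}.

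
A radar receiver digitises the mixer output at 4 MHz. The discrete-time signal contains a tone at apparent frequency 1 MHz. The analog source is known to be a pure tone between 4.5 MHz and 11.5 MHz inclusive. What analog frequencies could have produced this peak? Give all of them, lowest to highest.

5 MHz, 7 MHz, 9 MHz, 11 MHz

Frequencies that alias to 1 MHz are k·fs ± 1 MHz for integer k ≥ 0.
k=0: 1 MHz.
k=1: 3 MHz, 5 MHz.
k=2: 7 MHz, 9 MHz.
k=3: 11 MHz, 13 MHz.
k=4: 15 MHz, 17 MHz.
Within [4.5 MHz, 11.5 MHz]: 5 MHz, 7 MHz, 9 MHz, 11 MHz.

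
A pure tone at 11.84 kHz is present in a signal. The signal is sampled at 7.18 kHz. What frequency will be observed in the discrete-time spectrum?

2.52 kHz

11.84 kHz mod fs = 4.66 kHz.
4.66 kHz > fs/2 = 3.59 kHz, folds to fs − 4.66 kHz = 2.52 kHz.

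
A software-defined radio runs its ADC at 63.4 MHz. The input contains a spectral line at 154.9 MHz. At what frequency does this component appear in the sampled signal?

154.9 MHz mod fs = 28.1 MHz.
28.1 MHz ≤ fs/2 = 31.7 MHz, appears at 28.1 MHz.

28.1 MHz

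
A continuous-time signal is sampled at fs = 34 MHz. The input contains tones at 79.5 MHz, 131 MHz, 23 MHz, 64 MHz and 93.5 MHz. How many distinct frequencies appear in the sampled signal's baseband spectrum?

fs/2 = 17 MHz.
79.5 MHz mod fs = 11.5 MHz.
11.5 MHz ≤ fs/2 = 17 MHz, appears at 11.5 MHz.
131 MHz mod fs = 29 MHz.
29 MHz > fs/2 = 17 MHz, folds to fs − 29 MHz = 5 MHz.
23 MHz > fs/2 = 17 MHz, folds to fs − 23 MHz = 11 MHz.
64 MHz mod fs = 30 MHz.
30 MHz > fs/2 = 17 MHz, folds to fs − 30 MHz = 4 MHz.
93.5 MHz mod fs = 25.5 MHz.
25.5 MHz > fs/2 = 17 MHz, folds to fs − 25.5 MHz = 8.5 MHz.
Distinct values: {4 MHz, 5 MHz, 8.5 MHz, 11 MHz, 11.5 MHz} → 5.

5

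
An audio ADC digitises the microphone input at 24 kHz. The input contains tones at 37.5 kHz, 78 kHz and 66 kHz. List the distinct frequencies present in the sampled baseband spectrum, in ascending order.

6 kHz, 10.5 kHz

fs/2 = 12 kHz.
37.5 kHz mod fs = 13.5 kHz.
13.5 kHz > fs/2 = 12 kHz, folds to fs − 13.5 kHz = 10.5 kHz.
78 kHz mod fs = 6 kHz.
6 kHz ≤ fs/2 = 12 kHz, appears at 6 kHz.
66 kHz mod fs = 18 kHz.
18 kHz > fs/2 = 12 kHz, folds to fs − 18 kHz = 6 kHz.
Distinct values: {6 kHz, 10.5 kHz}.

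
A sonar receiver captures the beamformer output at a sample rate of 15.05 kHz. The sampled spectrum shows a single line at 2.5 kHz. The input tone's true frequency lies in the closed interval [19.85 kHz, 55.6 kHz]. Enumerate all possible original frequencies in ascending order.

Frequencies that alias to 2.5 kHz are k·fs ± 2.5 kHz for integer k ≥ 0.
k=0: 2.5 kHz.
k=1: 12.55 kHz, 17.55 kHz.
k=2: 27.6 kHz, 32.6 kHz.
k=3: 42.65 kHz, 47.65 kHz.
k=4: 57.7 kHz, 62.7 kHz.
Within [19.85 kHz, 55.6 kHz]: 27.6 kHz, 32.6 kHz, 42.65 kHz, 47.65 kHz.

27.6 kHz, 32.6 kHz, 42.65 kHz, 47.65 kHz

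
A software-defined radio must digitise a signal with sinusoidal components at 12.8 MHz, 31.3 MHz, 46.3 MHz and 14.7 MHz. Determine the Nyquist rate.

Highest-frequency component: 46.3 MHz.
Nyquist rate = 2 × 46.3 MHz = 92.6 MHz.

92.6 MHz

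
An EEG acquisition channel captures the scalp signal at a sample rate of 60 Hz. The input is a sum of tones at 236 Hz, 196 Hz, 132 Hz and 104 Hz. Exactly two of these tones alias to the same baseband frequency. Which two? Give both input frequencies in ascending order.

104 Hz, 196 Hz

fs/2 = 30 Hz.
236 Hz mod fs = 56 Hz.
56 Hz > fs/2 = 30 Hz, folds to fs − 56 Hz = 4 Hz.
196 Hz mod fs = 16 Hz.
16 Hz ≤ fs/2 = 30 Hz, appears at 16 Hz.
132 Hz mod fs = 12 Hz.
12 Hz ≤ fs/2 = 30 Hz, appears at 12 Hz.
104 Hz mod fs = 44 Hz.
44 Hz > fs/2 = 30 Hz, folds to fs − 44 Hz = 16 Hz.
104 Hz and 196 Hz both map to 16 Hz.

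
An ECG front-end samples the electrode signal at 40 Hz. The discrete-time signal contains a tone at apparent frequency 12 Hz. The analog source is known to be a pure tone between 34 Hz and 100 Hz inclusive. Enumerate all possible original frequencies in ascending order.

Frequencies that alias to 12 Hz are k·fs ± 12 Hz for integer k ≥ 0.
k=0: 12 Hz.
k=1: 28 Hz, 52 Hz.
k=2: 68 Hz, 92 Hz.
k=3: 108 Hz, 132 Hz.
Within [34 Hz, 100 Hz]: 52 Hz, 68 Hz, 92 Hz.

52 Hz, 68 Hz, 92 Hz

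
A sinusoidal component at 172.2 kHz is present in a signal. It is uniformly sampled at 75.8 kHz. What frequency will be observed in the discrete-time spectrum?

172.2 kHz mod fs = 20.6 kHz.
20.6 kHz ≤ fs/2 = 37.9 kHz, appears at 20.6 kHz.

20.6 kHz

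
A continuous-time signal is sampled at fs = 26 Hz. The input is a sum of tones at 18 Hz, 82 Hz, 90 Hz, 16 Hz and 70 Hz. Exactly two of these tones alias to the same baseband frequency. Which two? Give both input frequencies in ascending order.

18 Hz, 70 Hz

fs/2 = 13 Hz.
18 Hz > fs/2 = 13 Hz, folds to fs − 18 Hz = 8 Hz.
82 Hz mod fs = 4 Hz.
4 Hz ≤ fs/2 = 13 Hz, appears at 4 Hz.
90 Hz mod fs = 12 Hz.
12 Hz ≤ fs/2 = 13 Hz, appears at 12 Hz.
16 Hz > fs/2 = 13 Hz, folds to fs − 16 Hz = 10 Hz.
70 Hz mod fs = 18 Hz.
18 Hz > fs/2 = 13 Hz, folds to fs − 18 Hz = 8 Hz.
18 Hz and 70 Hz both map to 8 Hz.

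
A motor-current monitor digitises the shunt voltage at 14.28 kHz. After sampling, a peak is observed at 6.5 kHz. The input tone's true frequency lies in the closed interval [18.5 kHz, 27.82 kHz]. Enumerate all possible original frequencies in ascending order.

20.78 kHz, 22.06 kHz

Frequencies that alias to 6.5 kHz are k·fs ± 6.5 kHz for integer k ≥ 0.
k=0: 6.5 kHz.
k=1: 7.78 kHz, 20.78 kHz.
k=2: 22.06 kHz, 35.06 kHz.
k=3: 36.34 kHz, 49.34 kHz.
Within [18.5 kHz, 27.82 kHz]: 20.78 kHz, 22.06 kHz.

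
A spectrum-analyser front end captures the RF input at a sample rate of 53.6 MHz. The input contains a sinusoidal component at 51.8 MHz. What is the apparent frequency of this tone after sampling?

1.8 MHz

51.8 MHz > fs/2 = 26.8 MHz, folds to fs − 51.8 MHz = 1.8 MHz.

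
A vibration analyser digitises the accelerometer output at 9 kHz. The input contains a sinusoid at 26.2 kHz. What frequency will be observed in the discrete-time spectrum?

0.8 kHz

26.2 kHz mod fs = 8.2 kHz.
8.2 kHz > fs/2 = 4.5 kHz, folds to fs − 8.2 kHz = 0.8 kHz.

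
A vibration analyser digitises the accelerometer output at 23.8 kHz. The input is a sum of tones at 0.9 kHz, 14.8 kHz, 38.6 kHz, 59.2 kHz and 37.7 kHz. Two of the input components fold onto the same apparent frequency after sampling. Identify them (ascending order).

fs/2 = 11.9 kHz.
0.9 kHz ≤ fs/2 = 11.9 kHz, passes unchanged.
14.8 kHz > fs/2 = 11.9 kHz, folds to fs − 14.8 kHz = 9 kHz.
38.6 kHz mod fs = 14.8 kHz.
14.8 kHz > fs/2 = 11.9 kHz, folds to fs − 14.8 kHz = 9 kHz.
59.2 kHz mod fs = 11.6 kHz.
11.6 kHz ≤ fs/2 = 11.9 kHz, appears at 11.6 kHz.
37.7 kHz mod fs = 13.9 kHz.
13.9 kHz > fs/2 = 11.9 kHz, folds to fs − 13.9 kHz = 9.9 kHz.
14.8 kHz and 38.6 kHz both map to 9 kHz.

14.8 kHz, 38.6 kHz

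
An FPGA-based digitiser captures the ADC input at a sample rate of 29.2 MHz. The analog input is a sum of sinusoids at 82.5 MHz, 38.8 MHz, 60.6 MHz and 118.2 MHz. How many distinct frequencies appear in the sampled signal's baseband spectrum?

fs/2 = 14.6 MHz.
82.5 MHz mod fs = 24.1 MHz.
24.1 MHz > fs/2 = 14.6 MHz, folds to fs − 24.1 MHz = 5.1 MHz.
38.8 MHz mod fs = 9.6 MHz.
9.6 MHz ≤ fs/2 = 14.6 MHz, appears at 9.6 MHz.
60.6 MHz mod fs = 2.2 MHz.
2.2 MHz ≤ fs/2 = 14.6 MHz, appears at 2.2 MHz.
118.2 MHz mod fs = 1.4 MHz.
1.4 MHz ≤ fs/2 = 14.6 MHz, appears at 1.4 MHz.
Distinct values: {1.4 MHz, 2.2 MHz, 5.1 MHz, 9.6 MHz} → 4.

4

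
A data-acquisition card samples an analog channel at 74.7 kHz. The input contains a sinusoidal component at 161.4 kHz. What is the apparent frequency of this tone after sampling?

12 kHz

161.4 kHz mod fs = 12 kHz.
12 kHz ≤ fs/2 = 37.35 kHz, appears at 12 kHz.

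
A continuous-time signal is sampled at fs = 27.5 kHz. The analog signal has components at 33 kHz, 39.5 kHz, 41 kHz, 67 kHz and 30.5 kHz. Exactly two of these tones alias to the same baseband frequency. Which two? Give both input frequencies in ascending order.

39.5 kHz, 67 kHz

fs/2 = 13.75 kHz.
33 kHz mod fs = 5.5 kHz.
5.5 kHz ≤ fs/2 = 13.75 kHz, appears at 5.5 kHz.
39.5 kHz mod fs = 12 kHz.
12 kHz ≤ fs/2 = 13.75 kHz, appears at 12 kHz.
41 kHz mod fs = 13.5 kHz.
13.5 kHz ≤ fs/2 = 13.75 kHz, appears at 13.5 kHz.
67 kHz mod fs = 12 kHz.
12 kHz ≤ fs/2 = 13.75 kHz, appears at 12 kHz.
30.5 kHz mod fs = 3 kHz.
3 kHz ≤ fs/2 = 13.75 kHz, appears at 3 kHz.
39.5 kHz and 67 kHz both map to 12 kHz.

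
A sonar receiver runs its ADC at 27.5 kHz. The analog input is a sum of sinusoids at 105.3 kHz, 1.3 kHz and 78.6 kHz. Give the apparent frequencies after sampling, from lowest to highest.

fs/2 = 13.75 kHz.
105.3 kHz mod fs = 22.8 kHz.
22.8 kHz > fs/2 = 13.75 kHz, folds to fs − 22.8 kHz = 4.7 kHz.
1.3 kHz ≤ fs/2 = 13.75 kHz, passes unchanged.
78.6 kHz mod fs = 23.6 kHz.
23.6 kHz > fs/2 = 13.75 kHz, folds to fs − 23.6 kHz = 3.9 kHz.
Distinct values: {1.3 kHz, 3.9 kHz, 4.7 kHz}.

1.3 kHz, 3.9 kHz, 4.7 kHz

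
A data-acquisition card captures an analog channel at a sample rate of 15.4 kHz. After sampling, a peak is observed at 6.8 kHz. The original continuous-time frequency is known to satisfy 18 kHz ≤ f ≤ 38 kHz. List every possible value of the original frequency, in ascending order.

22.2 kHz, 24 kHz, 37.6 kHz

Frequencies that alias to 6.8 kHz are k·fs ± 6.8 kHz for integer k ≥ 0.
k=0: 6.8 kHz.
k=1: 8.6 kHz, 22.2 kHz.
k=2: 24 kHz, 37.6 kHz.
k=3: 39.4 kHz, 53 kHz.
Within [18 kHz, 38 kHz]: 22.2 kHz, 24 kHz, 37.6 kHz.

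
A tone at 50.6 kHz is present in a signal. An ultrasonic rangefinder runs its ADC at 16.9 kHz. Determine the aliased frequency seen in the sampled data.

50.6 kHz mod fs = 16.8 kHz.
16.8 kHz > fs/2 = 8.45 kHz, folds to fs − 16.8 kHz = 0.1 kHz.

0.1 kHz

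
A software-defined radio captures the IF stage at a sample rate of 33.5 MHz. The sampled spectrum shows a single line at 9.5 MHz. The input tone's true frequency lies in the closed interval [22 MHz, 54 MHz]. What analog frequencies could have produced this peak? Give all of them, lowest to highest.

24 MHz, 43 MHz

Frequencies that alias to 9.5 MHz are k·fs ± 9.5 MHz for integer k ≥ 0.
k=0: 9.5 MHz.
k=1: 24 MHz, 43 MHz.
k=2: 57.5 MHz, 76.5 MHz.
Within [22 MHz, 54 MHz]: 24 MHz, 43 MHz.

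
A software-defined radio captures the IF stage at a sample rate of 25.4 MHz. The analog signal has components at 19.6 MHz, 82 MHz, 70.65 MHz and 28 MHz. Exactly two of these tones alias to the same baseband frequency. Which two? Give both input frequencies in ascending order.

19.6 MHz, 82 MHz

fs/2 = 12.7 MHz.
19.6 MHz > fs/2 = 12.7 MHz, folds to fs − 19.6 MHz = 5.8 MHz.
82 MHz mod fs = 5.8 MHz.
5.8 MHz ≤ fs/2 = 12.7 MHz, appears at 5.8 MHz.
70.65 MHz mod fs = 19.85 MHz.
19.85 MHz > fs/2 = 12.7 MHz, folds to fs − 19.85 MHz = 5.55 MHz.
28 MHz mod fs = 2.6 MHz.
2.6 MHz ≤ fs/2 = 12.7 MHz, appears at 2.6 MHz.
19.6 MHz and 82 MHz both map to 5.8 MHz.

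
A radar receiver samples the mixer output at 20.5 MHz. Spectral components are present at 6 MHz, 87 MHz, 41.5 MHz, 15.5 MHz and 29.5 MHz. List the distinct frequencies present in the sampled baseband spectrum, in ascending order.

0.5 MHz, 5 MHz, 6 MHz, 9 MHz

fs/2 = 10.25 MHz.
6 MHz ≤ fs/2 = 10.25 MHz, passes unchanged.
87 MHz mod fs = 5 MHz.
5 MHz ≤ fs/2 = 10.25 MHz, appears at 5 MHz.
41.5 MHz mod fs = 0.5 MHz.
0.5 MHz ≤ fs/2 = 10.25 MHz, appears at 0.5 MHz.
15.5 MHz > fs/2 = 10.25 MHz, folds to fs − 15.5 MHz = 5 MHz.
29.5 MHz mod fs = 9 MHz.
9 MHz ≤ fs/2 = 10.25 MHz, appears at 9 MHz.
Distinct values: {0.5 MHz, 5 MHz, 6 MHz, 9 MHz}.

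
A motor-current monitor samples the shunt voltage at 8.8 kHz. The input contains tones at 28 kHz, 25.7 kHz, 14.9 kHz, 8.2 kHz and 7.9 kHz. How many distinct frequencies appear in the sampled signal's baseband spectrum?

fs/2 = 4.4 kHz.
28 kHz mod fs = 1.6 kHz.
1.6 kHz ≤ fs/2 = 4.4 kHz, appears at 1.6 kHz.
25.7 kHz mod fs = 8.1 kHz.
8.1 kHz > fs/2 = 4.4 kHz, folds to fs − 8.1 kHz = 0.7 kHz.
14.9 kHz mod fs = 6.1 kHz.
6.1 kHz > fs/2 = 4.4 kHz, folds to fs − 6.1 kHz = 2.7 kHz.
8.2 kHz > fs/2 = 4.4 kHz, folds to fs − 8.2 kHz = 0.6 kHz.
7.9 kHz > fs/2 = 4.4 kHz, folds to fs − 7.9 kHz = 0.9 kHz.
Distinct values: {0.6 kHz, 0.7 kHz, 0.9 kHz, 1.6 kHz, 2.7 kHz} → 5.

5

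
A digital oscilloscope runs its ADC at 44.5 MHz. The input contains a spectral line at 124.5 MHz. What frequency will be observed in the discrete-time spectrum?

9 MHz

124.5 MHz mod fs = 35.5 MHz.
35.5 MHz > fs/2 = 22.25 MHz, folds to fs − 35.5 MHz = 9 MHz.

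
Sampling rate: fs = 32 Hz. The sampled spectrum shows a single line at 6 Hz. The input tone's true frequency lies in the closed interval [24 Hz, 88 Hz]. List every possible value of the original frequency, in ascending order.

26 Hz, 38 Hz, 58 Hz, 70 Hz

Frequencies that alias to 6 Hz are k·fs ± 6 Hz for integer k ≥ 0.
k=0: 6 Hz.
k=1: 26 Hz, 38 Hz.
k=2: 58 Hz, 70 Hz.
k=3: 90 Hz, 102 Hz.
Within [24 Hz, 88 Hz]: 26 Hz, 38 Hz, 58 Hz, 70 Hz.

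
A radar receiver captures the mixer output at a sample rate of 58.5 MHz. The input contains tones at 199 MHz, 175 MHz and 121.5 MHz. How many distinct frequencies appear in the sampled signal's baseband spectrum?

3

fs/2 = 29.25 MHz.
199 MHz mod fs = 23.5 MHz.
23.5 MHz ≤ fs/2 = 29.25 MHz, appears at 23.5 MHz.
175 MHz mod fs = 58 MHz.
58 MHz > fs/2 = 29.25 MHz, folds to fs − 58 MHz = 0.5 MHz.
121.5 MHz mod fs = 4.5 MHz.
4.5 MHz ≤ fs/2 = 29.25 MHz, appears at 4.5 MHz.
Distinct values: {0.5 MHz, 4.5 MHz, 23.5 MHz} → 3.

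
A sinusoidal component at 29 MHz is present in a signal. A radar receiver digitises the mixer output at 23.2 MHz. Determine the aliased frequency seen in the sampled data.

29 MHz mod fs = 5.8 MHz.
5.8 MHz ≤ fs/2 = 11.6 MHz, appears at 5.8 MHz.

5.8 MHz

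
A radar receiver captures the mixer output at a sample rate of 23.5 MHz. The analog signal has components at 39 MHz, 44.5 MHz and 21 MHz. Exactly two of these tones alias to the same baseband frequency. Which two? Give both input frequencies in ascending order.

21 MHz, 44.5 MHz

fs/2 = 11.75 MHz.
39 MHz mod fs = 15.5 MHz.
15.5 MHz > fs/2 = 11.75 MHz, folds to fs − 15.5 MHz = 8 MHz.
44.5 MHz mod fs = 21 MHz.
21 MHz > fs/2 = 11.75 MHz, folds to fs − 21 MHz = 2.5 MHz.
21 MHz > fs/2 = 11.75 MHz, folds to fs − 21 MHz = 2.5 MHz.
21 MHz and 44.5 MHz both map to 2.5 MHz.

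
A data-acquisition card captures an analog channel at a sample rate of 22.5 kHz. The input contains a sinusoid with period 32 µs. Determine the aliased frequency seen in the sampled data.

T = 32 µs → f = 1/T = 31.25 kHz.
31.25 kHz mod fs = 8.75 kHz.
8.75 kHz ≤ fs/2 = 11.25 kHz, appears at 8.75 kHz.

8.75 kHz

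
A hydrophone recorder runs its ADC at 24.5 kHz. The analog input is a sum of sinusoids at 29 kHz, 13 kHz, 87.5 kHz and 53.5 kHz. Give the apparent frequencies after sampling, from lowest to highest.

fs/2 = 12.25 kHz.
29 kHz mod fs = 4.5 kHz.
4.5 kHz ≤ fs/2 = 12.25 kHz, appears at 4.5 kHz.
13 kHz > fs/2 = 12.25 kHz, folds to fs − 13 kHz = 11.5 kHz.
87.5 kHz mod fs = 14 kHz.
14 kHz > fs/2 = 12.25 kHz, folds to fs − 14 kHz = 10.5 kHz.
53.5 kHz mod fs = 4.5 kHz.
4.5 kHz ≤ fs/2 = 12.25 kHz, appears at 4.5 kHz.
Distinct values: {4.5 kHz, 10.5 kHz, 11.5 kHz}.

4.5 kHz, 10.5 kHz, 11.5 kHz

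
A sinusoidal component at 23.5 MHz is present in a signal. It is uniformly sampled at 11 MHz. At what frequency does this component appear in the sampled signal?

23.5 MHz mod fs = 1.5 MHz.
1.5 MHz ≤ fs/2 = 5.5 MHz, appears at 1.5 MHz.

1.5 MHz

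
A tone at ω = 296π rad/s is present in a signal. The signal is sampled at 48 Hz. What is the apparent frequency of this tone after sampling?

ω = 296π rad/s → f = ω/(2π) = 148 Hz.
148 Hz mod fs = 4 Hz.
4 Hz ≤ fs/2 = 24 Hz, appears at 4 Hz.

4 Hz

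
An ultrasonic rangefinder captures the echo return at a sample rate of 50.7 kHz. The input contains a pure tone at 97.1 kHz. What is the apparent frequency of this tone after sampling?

97.1 kHz mod fs = 46.4 kHz.
46.4 kHz > fs/2 = 25.35 kHz, folds to fs − 46.4 kHz = 4.3 kHz.

4.3 kHz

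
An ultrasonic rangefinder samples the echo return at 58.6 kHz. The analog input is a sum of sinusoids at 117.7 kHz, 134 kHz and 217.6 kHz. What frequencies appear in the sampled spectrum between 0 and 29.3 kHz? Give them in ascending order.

0.5 kHz, 16.8 kHz

fs/2 = 29.3 kHz.
117.7 kHz mod fs = 0.5 kHz.
0.5 kHz ≤ fs/2 = 29.3 kHz, appears at 0.5 kHz.
134 kHz mod fs = 16.8 kHz.
16.8 kHz ≤ fs/2 = 29.3 kHz, appears at 16.8 kHz.
217.6 kHz mod fs = 41.8 kHz.
41.8 kHz > fs/2 = 29.3 kHz, folds to fs − 41.8 kHz = 16.8 kHz.
Distinct values: {0.5 kHz, 16.8 kHz}.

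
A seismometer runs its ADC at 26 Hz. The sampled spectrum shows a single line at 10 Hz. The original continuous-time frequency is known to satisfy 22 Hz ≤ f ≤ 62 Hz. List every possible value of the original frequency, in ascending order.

36 Hz, 42 Hz, 62 Hz

Frequencies that alias to 10 Hz are k·fs ± 10 Hz for integer k ≥ 0.
k=0: 10 Hz.
k=1: 16 Hz, 36 Hz.
k=2: 42 Hz, 62 Hz.
k=3: 68 Hz, 88 Hz.
Within [22 Hz, 62 Hz]: 36 Hz, 42 Hz, 62 Hz.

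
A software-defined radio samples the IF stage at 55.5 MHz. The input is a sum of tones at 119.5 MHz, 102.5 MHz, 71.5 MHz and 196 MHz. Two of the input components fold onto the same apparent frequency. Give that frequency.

8.5 MHz

fs/2 = 27.75 MHz.
119.5 MHz mod fs = 8.5 MHz.
8.5 MHz ≤ fs/2 = 27.75 MHz, appears at 8.5 MHz.
102.5 MHz mod fs = 47 MHz.
47 MHz > fs/2 = 27.75 MHz, folds to fs − 47 MHz = 8.5 MHz.
71.5 MHz mod fs = 16 MHz.
16 MHz ≤ fs/2 = 27.75 MHz, appears at 16 MHz.
196 MHz mod fs = 29.5 MHz.
29.5 MHz > fs/2 = 27.75 MHz, folds to fs − 29.5 MHz = 26 MHz.
102.5 MHz and 119.5 MHz both map to 8.5 MHz.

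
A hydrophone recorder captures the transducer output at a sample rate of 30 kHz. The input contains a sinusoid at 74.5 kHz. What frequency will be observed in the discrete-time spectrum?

74.5 kHz mod fs = 14.5 kHz.
14.5 kHz ≤ fs/2 = 15 kHz, appears at 14.5 kHz.

14.5 kHz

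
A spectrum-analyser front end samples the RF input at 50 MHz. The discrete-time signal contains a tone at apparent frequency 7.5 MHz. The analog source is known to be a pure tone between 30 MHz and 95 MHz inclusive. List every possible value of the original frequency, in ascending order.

Frequencies that alias to 7.5 MHz are k·fs ± 7.5 MHz for integer k ≥ 0.
k=0: 7.5 MHz.
k=1: 42.5 MHz, 57.5 MHz.
k=2: 92.5 MHz, 107.5 MHz.
k=3: 142.5 MHz, 157.5 MHz.
Within [30 MHz, 95 MHz]: 42.5 MHz, 57.5 MHz, 92.5 MHz.

42.5 MHz, 57.5 MHz, 92.5 MHz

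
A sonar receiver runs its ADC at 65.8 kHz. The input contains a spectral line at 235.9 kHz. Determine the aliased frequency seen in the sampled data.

235.9 kHz mod fs = 38.5 kHz.
38.5 kHz > fs/2 = 32.9 kHz, folds to fs − 38.5 kHz = 27.3 kHz.

27.3 kHz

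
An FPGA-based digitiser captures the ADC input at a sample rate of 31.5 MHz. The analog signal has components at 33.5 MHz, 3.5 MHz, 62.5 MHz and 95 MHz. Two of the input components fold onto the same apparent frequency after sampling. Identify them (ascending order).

fs/2 = 15.75 MHz.
33.5 MHz mod fs = 2 MHz.
2 MHz ≤ fs/2 = 15.75 MHz, appears at 2 MHz.
3.5 MHz ≤ fs/2 = 15.75 MHz, passes unchanged.
62.5 MHz mod fs = 31 MHz.
31 MHz > fs/2 = 15.75 MHz, folds to fs − 31 MHz = 0.5 MHz.
95 MHz mod fs = 0.5 MHz.
0.5 MHz ≤ fs/2 = 15.75 MHz, appears at 0.5 MHz.
62.5 MHz and 95 MHz both map to 0.5 MHz.

62.5 MHz, 95 MHz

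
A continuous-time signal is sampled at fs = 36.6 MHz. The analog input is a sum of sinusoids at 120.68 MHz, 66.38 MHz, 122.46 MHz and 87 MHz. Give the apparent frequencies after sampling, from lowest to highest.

6.82 MHz, 10.88 MHz, 12.66 MHz, 13.8 MHz

fs/2 = 18.3 MHz.
120.68 MHz mod fs = 10.88 MHz.
10.88 MHz ≤ fs/2 = 18.3 MHz, appears at 10.88 MHz.
66.38 MHz mod fs = 29.78 MHz.
29.78 MHz > fs/2 = 18.3 MHz, folds to fs − 29.78 MHz = 6.82 MHz.
122.46 MHz mod fs = 12.66 MHz.
12.66 MHz ≤ fs/2 = 18.3 MHz, appears at 12.66 MHz.
87 MHz mod fs = 13.8 MHz.
13.8 MHz ≤ fs/2 = 18.3 MHz, appears at 13.8 MHz.
Distinct values: {6.82 MHz, 10.88 MHz, 12.66 MHz, 13.8 MHz}.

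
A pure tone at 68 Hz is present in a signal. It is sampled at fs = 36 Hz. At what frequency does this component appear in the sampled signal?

4 Hz

68 Hz mod fs = 32 Hz.
32 Hz > fs/2 = 18 Hz, folds to fs − 32 Hz = 4 Hz.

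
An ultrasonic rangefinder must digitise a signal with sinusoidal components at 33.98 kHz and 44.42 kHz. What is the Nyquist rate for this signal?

88.84 kHz

Highest-frequency component: 44.42 kHz.
Nyquist rate = 2 × 44.42 kHz = 88.84 kHz.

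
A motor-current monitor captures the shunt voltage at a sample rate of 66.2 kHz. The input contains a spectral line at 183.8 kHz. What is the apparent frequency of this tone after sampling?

14.8 kHz

183.8 kHz mod fs = 51.4 kHz.
51.4 kHz > fs/2 = 33.1 kHz, folds to fs − 51.4 kHz = 14.8 kHz.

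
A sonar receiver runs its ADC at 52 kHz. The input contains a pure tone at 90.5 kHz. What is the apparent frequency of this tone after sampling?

90.5 kHz mod fs = 38.5 kHz.
38.5 kHz > fs/2 = 26 kHz, folds to fs − 38.5 kHz = 13.5 kHz.

13.5 kHz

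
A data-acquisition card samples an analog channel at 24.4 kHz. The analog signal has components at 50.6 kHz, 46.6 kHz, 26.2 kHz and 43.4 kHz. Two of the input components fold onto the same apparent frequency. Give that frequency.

fs/2 = 12.2 kHz.
50.6 kHz mod fs = 1.8 kHz.
1.8 kHz ≤ fs/2 = 12.2 kHz, appears at 1.8 kHz.
46.6 kHz mod fs = 22.2 kHz.
22.2 kHz > fs/2 = 12.2 kHz, folds to fs − 22.2 kHz = 2.2 kHz.
26.2 kHz mod fs = 1.8 kHz.
1.8 kHz ≤ fs/2 = 12.2 kHz, appears at 1.8 kHz.
43.4 kHz mod fs = 19 kHz.
19 kHz > fs/2 = 12.2 kHz, folds to fs − 19 kHz = 5.4 kHz.
26.2 kHz and 50.6 kHz both map to 1.8 kHz.

1.8 kHz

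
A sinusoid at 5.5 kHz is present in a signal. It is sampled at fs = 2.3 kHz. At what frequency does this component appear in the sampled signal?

5.5 kHz mod fs = 0.9 kHz.
0.9 kHz ≤ fs/2 = 1.15 kHz, appears at 0.9 kHz.

0.9 kHz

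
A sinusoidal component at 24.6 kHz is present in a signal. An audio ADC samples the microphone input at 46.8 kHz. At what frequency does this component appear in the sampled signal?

24.6 kHz > fs/2 = 23.4 kHz, folds to fs − 24.6 kHz = 22.2 kHz.

22.2 kHz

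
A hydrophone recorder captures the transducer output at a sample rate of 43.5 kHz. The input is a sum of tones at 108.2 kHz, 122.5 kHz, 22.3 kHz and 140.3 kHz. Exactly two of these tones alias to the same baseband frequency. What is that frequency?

fs/2 = 21.75 kHz.
108.2 kHz mod fs = 21.2 kHz.
21.2 kHz ≤ fs/2 = 21.75 kHz, appears at 21.2 kHz.
122.5 kHz mod fs = 35.5 kHz.
35.5 kHz > fs/2 = 21.75 kHz, folds to fs − 35.5 kHz = 8 kHz.
22.3 kHz > fs/2 = 21.75 kHz, folds to fs − 22.3 kHz = 21.2 kHz.
140.3 kHz mod fs = 9.8 kHz.
9.8 kHz ≤ fs/2 = 21.75 kHz, appears at 9.8 kHz.
22.3 kHz and 108.2 kHz both map to 21.2 kHz.

21.2 kHz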